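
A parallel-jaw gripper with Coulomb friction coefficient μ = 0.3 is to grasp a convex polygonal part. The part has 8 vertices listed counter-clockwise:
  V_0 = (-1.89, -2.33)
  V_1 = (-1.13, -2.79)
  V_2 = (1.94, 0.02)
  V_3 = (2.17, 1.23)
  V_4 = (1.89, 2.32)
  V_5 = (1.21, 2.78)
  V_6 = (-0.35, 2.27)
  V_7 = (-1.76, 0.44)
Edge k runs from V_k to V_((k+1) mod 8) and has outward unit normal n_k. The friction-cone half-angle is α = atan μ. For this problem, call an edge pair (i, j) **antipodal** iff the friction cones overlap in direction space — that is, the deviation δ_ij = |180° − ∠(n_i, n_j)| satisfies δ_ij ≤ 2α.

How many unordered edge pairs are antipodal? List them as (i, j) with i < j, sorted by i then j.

count = 6; pairs: (0,4), (1,5), (1,6), (2,6), (2,7), (3,7)

α = atan 0.3 = 16.70°;  2α = 33.40°
n_0 = (-0.5178, -0.8555)
n_1 = (+0.6752, -0.7377)
n_2 = (+0.9824, -0.1867)
n_3 = (+0.9686, +0.2488)
n_4 = (+0.5603, +0.8283)
n_5 = (-0.3107, +0.9505)
n_6 = (-0.7921, +0.6103)
n_7 = (-0.9989, +0.0469)
  (0,1): δ = 106.35°  ·
  (0,2): δ = 69.58°  ·
  (0,3): δ = 44.41°  ·
  (0,4): δ = 2.89°  ✓
  (0,5): δ = 49.29°  ·
  (0,6): δ = 83.57°  ·
  (0,7): δ = 118.50°  ·
  (1,2): δ = 143.23°  ·
  (1,3): δ = 118.06°  ·
  (1,4): δ = 76.55°  ·
  (1,5): δ = 24.36°  ✓
  (1,6): δ = 9.92°  ✓
  (1,7): δ = 44.84°  ·
  (2,3): δ = 154.83°  ·
  (2,4): δ = 113.31°  ·
  (2,5): δ = 61.13°  ·
  (2,6): δ = 26.85°  ✓
  (2,7): δ = 8.08°  ✓
  (3,4): δ = 138.48°  ·
  (3,5): δ = 86.30°  ·
  (3,6): δ = 52.02°  ·
  (3,7): δ = 17.09°  ✓
  (4,5): δ = 127.82°  ·
  (4,6): δ = 93.54°  ·
  (4,7): δ = 58.61°  ·
  (5,6): δ = 145.72°  ·
  (5,7): δ = 110.79°  ·
  (6,7): δ = 145.07°  ·
antipodal pairs: 6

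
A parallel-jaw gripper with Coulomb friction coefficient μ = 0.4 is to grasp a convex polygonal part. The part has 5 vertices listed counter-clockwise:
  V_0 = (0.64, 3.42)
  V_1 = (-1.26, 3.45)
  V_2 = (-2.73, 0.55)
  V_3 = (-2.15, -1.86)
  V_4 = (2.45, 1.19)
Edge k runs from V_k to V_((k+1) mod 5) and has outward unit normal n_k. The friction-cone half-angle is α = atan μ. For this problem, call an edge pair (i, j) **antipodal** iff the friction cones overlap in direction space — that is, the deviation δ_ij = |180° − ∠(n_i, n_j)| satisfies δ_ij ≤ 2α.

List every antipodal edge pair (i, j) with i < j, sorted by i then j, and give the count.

α = atan 0.4 = 21.80°;  2α = 43.60°
n_0 = (+0.0158, +0.9999)
n_1 = (-0.8920, +0.4521)
n_2 = (-0.9722, -0.2340)
n_3 = (+0.5526, -0.8334)
n_4 = (+0.7764, +0.6302)
  (0,1): δ = 115.98°  ·
  (0,2): δ = 75.56°  ·
  (0,3): δ = 34.45°  ✓
  (0,4): δ = 129.97°  ·
  (1,2): δ = 139.59°  ·
  (1,3): δ = 29.57°  ✓
  (1,4): δ = 65.95°  ·
  (2,3): δ = 69.99°  ·
  (2,4): δ = 25.53°  ✓
  (3,4): δ = 84.48°  ·
antipodal pairs: 3

count = 3; pairs: (0,3), (1,3), (2,4)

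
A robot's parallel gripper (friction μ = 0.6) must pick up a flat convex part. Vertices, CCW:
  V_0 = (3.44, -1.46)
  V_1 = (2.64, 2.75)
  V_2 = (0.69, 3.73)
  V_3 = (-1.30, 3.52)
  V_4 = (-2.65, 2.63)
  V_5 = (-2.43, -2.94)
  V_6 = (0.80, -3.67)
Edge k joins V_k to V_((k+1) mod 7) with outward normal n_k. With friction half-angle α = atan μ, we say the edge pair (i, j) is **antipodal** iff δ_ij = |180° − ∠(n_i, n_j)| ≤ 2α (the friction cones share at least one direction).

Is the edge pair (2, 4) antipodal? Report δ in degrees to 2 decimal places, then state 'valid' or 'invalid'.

δ = 93.76°, invalid

α = atan 0.6 = 30.96°;  2α = 61.93°
edge 2: e_2 = (-1.99, -0.21);  n_2 = (-0.1049, +0.9945)
edge 4: e_4 = (+0.22, -5.57);  n_4 = (-0.9992, -0.0395)
∠(n_2, n_4) = 86.24°
δ = |180° − 86.24°| = 93.76°
93.76° > 2α = 61.93°  →  invalid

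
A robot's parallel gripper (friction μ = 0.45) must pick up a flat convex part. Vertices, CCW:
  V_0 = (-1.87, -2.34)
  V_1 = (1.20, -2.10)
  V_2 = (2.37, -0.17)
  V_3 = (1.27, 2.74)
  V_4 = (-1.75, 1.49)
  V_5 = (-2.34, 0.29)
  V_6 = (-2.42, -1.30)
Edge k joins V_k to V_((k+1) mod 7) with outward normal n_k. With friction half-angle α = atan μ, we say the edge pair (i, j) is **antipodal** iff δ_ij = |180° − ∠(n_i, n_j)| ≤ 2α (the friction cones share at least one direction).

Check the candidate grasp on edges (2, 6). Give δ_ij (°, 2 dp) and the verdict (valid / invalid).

α = atan 0.45 = 24.23°;  2α = 48.46°
edge 2: e_2 = (-1.10, +2.91);  n_2 = (+0.9354, +0.3536)
edge 6: e_6 = (+0.55, -1.04);  n_6 = (-0.8840, -0.4675)
∠(n_2, n_6) = 172.83°
δ = |180° − 172.83°| = 7.17°
7.17° ≤ 2α = 48.46°  →  valid

δ = 7.17°, valid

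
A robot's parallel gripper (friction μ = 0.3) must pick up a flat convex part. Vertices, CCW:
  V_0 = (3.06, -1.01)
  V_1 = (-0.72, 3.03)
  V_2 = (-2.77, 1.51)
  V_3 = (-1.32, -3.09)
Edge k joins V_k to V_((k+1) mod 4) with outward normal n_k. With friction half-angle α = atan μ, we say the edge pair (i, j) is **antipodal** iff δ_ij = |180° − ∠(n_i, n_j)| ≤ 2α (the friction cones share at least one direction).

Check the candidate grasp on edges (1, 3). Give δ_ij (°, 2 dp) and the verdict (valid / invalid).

α = atan 0.3 = 16.70°;  2α = 33.40°
edge 1: e_1 = (-2.05, -1.52);  n_1 = (-0.5956, +0.8033)
edge 3: e_3 = (+4.38, +2.08);  n_3 = (+0.4290, -0.9033)
∠(n_1, n_3) = 168.85°
δ = |180° − 168.85°| = 11.15°
11.15° ≤ 2α = 33.40°  →  valid

δ = 11.15°, valid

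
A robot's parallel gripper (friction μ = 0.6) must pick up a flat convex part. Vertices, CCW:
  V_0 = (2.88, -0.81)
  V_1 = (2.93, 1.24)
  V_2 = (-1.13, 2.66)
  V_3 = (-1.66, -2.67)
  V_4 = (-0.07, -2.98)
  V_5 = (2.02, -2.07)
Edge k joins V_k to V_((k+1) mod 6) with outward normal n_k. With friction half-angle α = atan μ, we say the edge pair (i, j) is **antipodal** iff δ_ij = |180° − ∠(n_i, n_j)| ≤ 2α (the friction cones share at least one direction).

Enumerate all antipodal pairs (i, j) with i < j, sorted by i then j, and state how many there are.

count = 5; pairs: (0,2), (1,3), (1,4), (2,4), (2,5)

α = atan 0.6 = 30.96°;  2α = 61.93°
n_0 = (+0.9997, -0.0244)
n_1 = (+0.3301, +0.9439)
n_2 = (-0.9951, +0.0989)
n_3 = (-0.1914, -0.9815)
n_4 = (+0.3992, -0.9169)
n_5 = (+0.8259, -0.5637)
  (0,1): δ = 107.88°  ·
  (0,2): δ = 4.28°  ✓
  (0,3): δ = 80.36°  ·
  (0,4): δ = 114.93°  ·
  (0,5): δ = 147.08°  ·
  (1,2): δ = 76.40°  ·
  (1,3): δ = 8.24°  ✓
  (1,4): δ = 42.81°  ✓
  (1,5): δ = 74.96°  ·
  (2,3): δ = 95.35°  ·
  (2,4): δ = 60.79°  ✓
  (2,5): δ = 28.64°  ✓
  (3,4): δ = 145.44°  ·
  (3,5): δ = 113.28°  ·
  (4,5): δ = 147.84°  ·
antipodal pairs: 5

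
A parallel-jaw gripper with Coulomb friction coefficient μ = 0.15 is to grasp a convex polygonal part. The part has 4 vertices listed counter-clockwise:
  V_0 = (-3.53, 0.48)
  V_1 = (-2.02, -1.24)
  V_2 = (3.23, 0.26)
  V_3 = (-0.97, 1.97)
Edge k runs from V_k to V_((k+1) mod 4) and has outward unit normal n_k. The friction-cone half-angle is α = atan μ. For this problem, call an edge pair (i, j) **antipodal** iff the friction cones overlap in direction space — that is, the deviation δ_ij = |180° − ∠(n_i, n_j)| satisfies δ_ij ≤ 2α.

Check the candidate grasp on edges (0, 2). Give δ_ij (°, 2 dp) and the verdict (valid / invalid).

δ = 26.57°, invalid

α = atan 0.15 = 8.53°;  2α = 17.06°
edge 0: e_0 = (+1.51, -1.72);  n_0 = (-0.7515, -0.6597)
edge 2: e_2 = (-4.20, +1.71);  n_2 = (+0.3771, +0.9262)
∠(n_0, n_2) = 153.43°
δ = |180° − 153.43°| = 26.57°
26.57° > 2α = 17.06°  →  invalid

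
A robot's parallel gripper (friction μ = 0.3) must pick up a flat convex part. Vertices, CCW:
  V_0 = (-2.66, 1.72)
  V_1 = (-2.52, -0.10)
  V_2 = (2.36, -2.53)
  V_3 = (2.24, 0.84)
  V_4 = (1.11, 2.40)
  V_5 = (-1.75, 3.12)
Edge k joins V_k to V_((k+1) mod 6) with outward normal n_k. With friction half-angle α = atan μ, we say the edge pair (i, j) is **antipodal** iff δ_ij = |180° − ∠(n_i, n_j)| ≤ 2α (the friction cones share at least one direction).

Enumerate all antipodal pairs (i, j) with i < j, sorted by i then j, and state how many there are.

α = atan 0.3 = 16.70°;  2α = 33.40°
n_0 = (-0.9971, -0.0767)
n_1 = (-0.4457, -0.8952)
n_2 = (+0.9994, +0.0356)
n_3 = (+0.8099, +0.5866)
n_4 = (+0.2441, +0.9697)
n_5 = (-0.8384, +0.5450)
  (0,1): δ = 120.87°  ·
  (0,2): δ = 2.36°  ✓
  (0,3): δ = 31.52°  ✓
  (0,4): δ = 71.47°  ·
  (0,5): δ = 142.58°  ·
  (1,2): δ = 61.49°  ·
  (1,3): δ = 27.61°  ✓
  (1,4): δ = 12.34°  ✓
  (1,5): δ = 83.45°  ·
  (2,3): δ = 146.12°  ·
  (2,4): δ = 106.17°  ·
  (2,5): δ = 35.06°  ·
  (3,4): δ = 140.05°  ·
  (3,5): δ = 68.94°  ·
  (4,5): δ = 108.89°  ·
antipodal pairs: 4

count = 4; pairs: (0,2), (0,3), (1,3), (1,4)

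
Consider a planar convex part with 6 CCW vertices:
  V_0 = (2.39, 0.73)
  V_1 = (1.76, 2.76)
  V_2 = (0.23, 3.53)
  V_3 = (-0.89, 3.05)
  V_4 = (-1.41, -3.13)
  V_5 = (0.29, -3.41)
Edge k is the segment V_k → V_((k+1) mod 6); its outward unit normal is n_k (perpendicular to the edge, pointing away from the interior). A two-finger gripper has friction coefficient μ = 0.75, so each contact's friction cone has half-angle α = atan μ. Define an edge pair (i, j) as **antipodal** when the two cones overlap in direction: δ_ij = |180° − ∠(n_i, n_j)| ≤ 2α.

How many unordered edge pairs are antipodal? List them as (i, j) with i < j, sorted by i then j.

α = atan 0.75 = 36.87°;  2α = 73.74°
n_0 = (+0.9551, +0.2964)
n_1 = (+0.4495, +0.8933)
n_2 = (-0.3939, +0.9191)
n_3 = (-0.9965, +0.0838)
n_4 = (-0.1625, -0.9867)
n_5 = (+0.8918, -0.4524)
  (0,1): δ = 133.96°  ·
  (0,2): δ = 84.04°  ·
  (0,3): δ = 22.05°  ✓
  (0,4): δ = 63.41°  ✓
  (0,5): δ = 135.86°  ·
  (1,2): δ = 130.09°  ·
  (1,3): δ = 68.10°  ✓
  (1,4): δ = 17.36°  ✓
  (1,5): δ = 89.82°  ·
  (2,3): δ = 118.01°  ·
  (2,4): δ = 32.55°  ✓
  (2,5): δ = 39.91°  ✓
  (3,4): δ = 94.54°  ·
  (3,5): δ = 22.09°  ✓
  (4,5): δ = 107.54°  ·
antipodal pairs: 7

count = 7; pairs: (0,3), (0,4), (1,3), (1,4), (2,4), (2,5), (3,5)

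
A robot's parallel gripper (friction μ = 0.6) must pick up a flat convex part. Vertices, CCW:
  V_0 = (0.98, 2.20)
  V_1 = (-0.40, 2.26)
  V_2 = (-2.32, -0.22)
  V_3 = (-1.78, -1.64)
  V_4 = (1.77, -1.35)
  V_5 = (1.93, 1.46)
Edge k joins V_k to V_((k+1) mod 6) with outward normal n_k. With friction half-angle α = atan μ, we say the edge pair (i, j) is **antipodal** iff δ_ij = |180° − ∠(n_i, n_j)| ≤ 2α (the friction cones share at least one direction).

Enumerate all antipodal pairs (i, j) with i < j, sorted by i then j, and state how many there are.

α = atan 0.6 = 30.96°;  2α = 61.93°
n_0 = (+0.0434, +0.9991)
n_1 = (-0.7907, +0.6122)
n_2 = (-0.9347, -0.3554)
n_3 = (+0.0814, -0.9967)
n_4 = (+0.9984, -0.0568)
n_5 = (+0.6145, +0.7889)
  (0,1): δ = 125.26°  ·
  (0,2): δ = 66.69°  ·
  (0,3): δ = 7.16°  ✓
  (0,4): δ = 89.23°  ·
  (0,5): δ = 144.57°  ·
  (1,2): δ = 121.43°  ·
  (1,3): δ = 47.58°  ✓
  (1,4): δ = 34.49°  ✓
  (1,5): δ = 89.83°  ·
  (2,3): δ = 106.15°  ·
  (2,4): δ = 24.08°  ✓
  (2,5): δ = 31.26°  ✓
  (3,4): δ = 97.93°  ·
  (3,5): δ = 42.59°  ✓
  (4,5): δ = 124.66°  ·
antipodal pairs: 6

count = 6; pairs: (0,3), (1,3), (1,4), (2,4), (2,5), (3,5)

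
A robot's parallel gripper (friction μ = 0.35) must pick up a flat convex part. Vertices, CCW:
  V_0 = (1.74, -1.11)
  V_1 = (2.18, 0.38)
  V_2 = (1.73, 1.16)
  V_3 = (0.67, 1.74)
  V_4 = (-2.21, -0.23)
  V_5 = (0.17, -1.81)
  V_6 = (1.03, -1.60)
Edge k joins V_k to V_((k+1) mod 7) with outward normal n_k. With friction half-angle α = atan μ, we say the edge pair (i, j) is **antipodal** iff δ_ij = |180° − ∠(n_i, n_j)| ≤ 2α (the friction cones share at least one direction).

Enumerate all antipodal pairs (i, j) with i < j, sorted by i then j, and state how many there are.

α = atan 0.35 = 19.29°;  2α = 38.58°
n_0 = (+0.9591, -0.2832)
n_1 = (+0.8662, +0.4997)
n_2 = (+0.4800, +0.8773)
n_3 = (-0.5646, +0.8254)
n_4 = (-0.5531, -0.8331)
n_5 = (+0.2372, -0.9715)
n_6 = (+0.5680, -0.8230)
  (0,1): δ = 133.57°  ·
  (0,2): δ = 102.23°  ·
  (0,3): δ = 39.17°  ·
  (0,4): δ = 72.87°  ·
  (0,5): δ = 120.17°  ·
  (0,6): δ = 141.06°  ·
  (1,2): δ = 148.67°  ·
  (1,3): δ = 85.61°  ·
  (1,4): δ = 26.44°  ✓
  (1,5): δ = 73.74°  ·
  (1,6): δ = 94.63°  ·
  (2,3): δ = 116.94°  ·
  (2,4): δ = 4.89°  ✓
  (2,5): δ = 42.41°  ·
  (2,6): δ = 63.30°  ·
  (3,4): δ = 67.95°  ·
  (3,5): δ = 20.65°  ✓
  (3,6): δ = 0.24°  ✓
  (4,5): δ = 132.70°  ·
  (4,6): δ = 111.81°  ·
  (5,6): δ = 159.11°  ·
antipodal pairs: 4

count = 4; pairs: (1,4), (2,4), (3,5), (3,6)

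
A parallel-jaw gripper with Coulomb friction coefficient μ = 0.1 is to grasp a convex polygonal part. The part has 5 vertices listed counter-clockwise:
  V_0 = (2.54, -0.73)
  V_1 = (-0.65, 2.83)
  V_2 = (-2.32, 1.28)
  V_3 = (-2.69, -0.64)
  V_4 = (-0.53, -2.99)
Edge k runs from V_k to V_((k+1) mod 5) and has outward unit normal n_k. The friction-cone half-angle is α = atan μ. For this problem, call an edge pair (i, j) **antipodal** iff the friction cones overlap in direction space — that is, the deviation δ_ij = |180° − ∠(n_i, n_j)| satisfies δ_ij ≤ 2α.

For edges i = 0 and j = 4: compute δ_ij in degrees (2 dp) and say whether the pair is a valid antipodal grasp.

α = atan 0.1 = 5.71°;  2α = 11.42°
edge 0: e_0 = (-3.19, +3.56);  n_0 = (+0.7447, +0.6673)
edge 4: e_4 = (+3.07, +2.26);  n_4 = (+0.5928, -0.8053)
∠(n_0, n_4) = 95.50°
δ = |180° − 95.50°| = 84.50°
84.50° > 2α = 11.42°  →  invalid

δ = 84.50°, invalid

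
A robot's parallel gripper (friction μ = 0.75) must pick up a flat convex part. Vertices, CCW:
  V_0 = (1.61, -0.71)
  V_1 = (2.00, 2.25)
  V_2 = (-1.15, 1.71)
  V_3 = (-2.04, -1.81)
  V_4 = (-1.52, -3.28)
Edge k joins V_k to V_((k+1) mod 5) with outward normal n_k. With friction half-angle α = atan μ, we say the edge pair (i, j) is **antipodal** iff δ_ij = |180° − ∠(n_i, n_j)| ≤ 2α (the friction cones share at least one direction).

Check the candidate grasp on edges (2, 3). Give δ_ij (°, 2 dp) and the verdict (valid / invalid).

α = atan 0.75 = 36.87°;  2α = 73.74°
edge 2: e_2 = (-0.89, -3.52);  n_2 = (-0.9695, +0.2451)
edge 3: e_3 = (+0.52, -1.47);  n_3 = (-0.9428, -0.3335)
∠(n_2, n_3) = 33.67°
δ = |180° − 33.67°| = 146.33°
146.33° > 2α = 73.74°  →  invalid

δ = 146.33°, invalid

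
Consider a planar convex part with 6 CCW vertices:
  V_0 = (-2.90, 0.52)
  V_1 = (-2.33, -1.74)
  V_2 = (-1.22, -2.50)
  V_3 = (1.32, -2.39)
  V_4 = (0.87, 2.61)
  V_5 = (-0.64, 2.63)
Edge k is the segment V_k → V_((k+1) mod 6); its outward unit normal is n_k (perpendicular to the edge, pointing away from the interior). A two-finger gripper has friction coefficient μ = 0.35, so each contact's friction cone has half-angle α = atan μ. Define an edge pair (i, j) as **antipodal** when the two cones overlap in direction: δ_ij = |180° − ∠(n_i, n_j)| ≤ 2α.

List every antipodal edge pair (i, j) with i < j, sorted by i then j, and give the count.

count = 3; pairs: (0,3), (1,4), (2,4)

α = atan 0.35 = 19.29°;  2α = 38.58°
n_0 = (-0.9696, -0.2446)
n_1 = (-0.5650, -0.8251)
n_2 = (+0.0433, -0.9991)
n_3 = (+0.9960, +0.0896)
n_4 = (+0.0132, +0.9999)
n_5 = (-0.6824, +0.7309)
  (0,1): δ = 138.55°  ·
  (0,2): δ = 101.68°  ·
  (0,3): δ = 9.01°  ✓
  (0,4): δ = 75.09°  ·
  (0,5): δ = 118.88°  ·
  (1,2): δ = 143.12°  ·
  (1,3): δ = 50.46°  ·
  (1,4): δ = 33.64°  ✓
  (1,5): δ = 77.43°  ·
  (2,3): δ = 87.34°  ·
  (2,4): δ = 3.24°  ✓
  (2,5): δ = 40.55°  ·
  (3,4): δ = 95.90°  ·
  (3,5): δ = 52.11°  ·
  (4,5): δ = 136.21°  ·
antipodal pairs: 3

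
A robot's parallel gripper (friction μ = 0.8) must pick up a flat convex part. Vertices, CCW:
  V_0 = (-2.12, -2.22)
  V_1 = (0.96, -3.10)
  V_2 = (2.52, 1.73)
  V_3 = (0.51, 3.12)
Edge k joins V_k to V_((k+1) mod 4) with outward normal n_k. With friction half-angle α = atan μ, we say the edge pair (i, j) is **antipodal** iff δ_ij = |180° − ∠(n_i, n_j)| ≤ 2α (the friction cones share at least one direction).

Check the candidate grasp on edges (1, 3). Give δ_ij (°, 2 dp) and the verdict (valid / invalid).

α = atan 0.8 = 38.66°;  2α = 77.32°
edge 1: e_1 = (+1.56, +4.83);  n_1 = (+0.9516, -0.3073)
edge 3: e_3 = (-2.63, -5.34);  n_3 = (-0.8971, +0.4418)
∠(n_1, n_3) = 171.68°
δ = |180° − 171.68°| = 8.32°
8.32° ≤ 2α = 77.32°  →  valid

δ = 8.32°, valid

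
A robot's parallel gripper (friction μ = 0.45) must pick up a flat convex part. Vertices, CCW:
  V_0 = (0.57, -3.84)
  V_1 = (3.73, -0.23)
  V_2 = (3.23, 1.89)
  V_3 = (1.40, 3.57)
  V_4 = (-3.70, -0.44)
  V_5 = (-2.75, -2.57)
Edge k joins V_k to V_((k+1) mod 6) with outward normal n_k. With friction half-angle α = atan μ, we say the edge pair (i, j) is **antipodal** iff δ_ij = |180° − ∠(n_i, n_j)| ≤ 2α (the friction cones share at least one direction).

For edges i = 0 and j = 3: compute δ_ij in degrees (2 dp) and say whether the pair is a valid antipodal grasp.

α = atan 0.45 = 24.23°;  2α = 48.46°
edge 0: e_0 = (+3.16, +3.61);  n_0 = (+0.7524, -0.6587)
edge 3: e_3 = (-5.10, -4.01);  n_3 = (-0.6181, +0.7861)
∠(n_0, n_3) = 169.37°
δ = |180° − 169.37°| = 10.63°
10.63° ≤ 2α = 48.46°  →  valid

δ = 10.63°, valid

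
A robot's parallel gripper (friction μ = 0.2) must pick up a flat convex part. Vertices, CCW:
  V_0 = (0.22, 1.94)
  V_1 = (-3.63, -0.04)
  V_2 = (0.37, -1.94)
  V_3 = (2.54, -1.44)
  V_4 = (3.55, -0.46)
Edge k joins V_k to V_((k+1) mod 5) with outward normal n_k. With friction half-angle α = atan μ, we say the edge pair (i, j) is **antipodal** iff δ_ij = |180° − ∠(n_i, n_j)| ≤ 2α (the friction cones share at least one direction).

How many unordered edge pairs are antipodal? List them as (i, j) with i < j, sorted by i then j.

count = 3; pairs: (0,2), (0,3), (1,4)

α = atan 0.2 = 11.31°;  2α = 22.62°
n_0 = (-0.4573, +0.8893)
n_1 = (-0.4291, -0.9033)
n_2 = (+0.2245, -0.9745)
n_3 = (+0.6964, -0.7177)
n_4 = (+0.5847, +0.8113)
  (0,1): δ = 52.62°  ·
  (0,2): δ = 14.24°  ✓
  (0,3): δ = 16.92°  ✓
  (0,4): δ = 117.00°  ·
  (1,2): δ = 141.62°  ·
  (1,3): δ = 110.46°  ·
  (1,4): δ = 10.37°  ✓
  (2,3): δ = 148.84°  ·
  (2,4): δ = 48.76°  ·
  (3,4): δ = 79.92°  ·
antipodal pairs: 3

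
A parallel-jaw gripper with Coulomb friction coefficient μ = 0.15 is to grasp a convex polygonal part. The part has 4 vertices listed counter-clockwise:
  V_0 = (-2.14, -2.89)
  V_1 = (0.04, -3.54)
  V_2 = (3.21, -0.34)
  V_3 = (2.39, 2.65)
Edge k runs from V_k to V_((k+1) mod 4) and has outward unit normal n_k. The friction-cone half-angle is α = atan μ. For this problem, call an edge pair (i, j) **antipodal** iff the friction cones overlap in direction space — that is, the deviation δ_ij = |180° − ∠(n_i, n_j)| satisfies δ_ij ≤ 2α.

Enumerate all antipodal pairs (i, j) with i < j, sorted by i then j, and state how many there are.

count = 1; pairs: (1,3)

α = atan 0.15 = 8.53°;  2α = 17.06°
n_0 = (-0.2857, -0.9583)
n_1 = (+0.7104, -0.7038)
n_2 = (+0.9644, +0.2645)
n_3 = (-0.7741, +0.6330)
  (0,1): δ = 118.13°  ·
  (0,2): δ = 58.06°  ·
  (0,3): δ = 67.33°  ·
  (1,2): δ = 119.93°  ·
  (1,3): δ = 5.46°  ✓
  (2,3): δ = 54.61°  ·
antipodal pairs: 1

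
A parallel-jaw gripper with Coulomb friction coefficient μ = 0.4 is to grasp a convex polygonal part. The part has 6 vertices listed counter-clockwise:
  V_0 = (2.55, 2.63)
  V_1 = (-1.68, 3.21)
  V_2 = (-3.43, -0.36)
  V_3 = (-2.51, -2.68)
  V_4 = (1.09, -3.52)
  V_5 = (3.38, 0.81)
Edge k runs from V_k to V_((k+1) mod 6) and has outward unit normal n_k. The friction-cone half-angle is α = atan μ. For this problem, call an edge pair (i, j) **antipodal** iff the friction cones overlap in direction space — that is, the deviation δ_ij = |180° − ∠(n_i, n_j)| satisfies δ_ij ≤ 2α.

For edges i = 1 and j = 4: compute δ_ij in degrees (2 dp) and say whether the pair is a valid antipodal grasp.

δ = 1.76°, valid

α = atan 0.4 = 21.80°;  2α = 43.60°
edge 1: e_1 = (-1.75, -3.57);  n_1 = (-0.8979, +0.4402)
edge 4: e_4 = (+2.29, +4.33);  n_4 = (+0.8840, -0.4675)
∠(n_1, n_4) = 178.24°
δ = |180° − 178.24°| = 1.76°
1.76° ≤ 2α = 43.60°  →  valid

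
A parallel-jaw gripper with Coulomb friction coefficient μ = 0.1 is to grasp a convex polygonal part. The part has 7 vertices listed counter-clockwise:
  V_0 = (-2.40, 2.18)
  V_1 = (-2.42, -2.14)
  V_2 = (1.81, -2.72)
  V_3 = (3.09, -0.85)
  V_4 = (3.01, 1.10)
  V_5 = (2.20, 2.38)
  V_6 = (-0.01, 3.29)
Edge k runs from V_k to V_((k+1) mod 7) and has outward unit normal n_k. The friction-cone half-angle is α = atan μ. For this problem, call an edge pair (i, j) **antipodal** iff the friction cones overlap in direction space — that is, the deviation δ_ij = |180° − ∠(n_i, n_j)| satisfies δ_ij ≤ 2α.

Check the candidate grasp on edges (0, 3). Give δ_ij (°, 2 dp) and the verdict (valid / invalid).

δ = 2.61°, valid

α = atan 0.1 = 5.71°;  2α = 11.42°
edge 0: e_0 = (-0.02, -4.32);  n_0 = (-1.0000, +0.0046)
edge 3: e_3 = (-0.08, +1.95);  n_3 = (+0.9992, +0.0410)
∠(n_0, n_3) = 177.39°
δ = |180° − 177.39°| = 2.61°
2.61° ≤ 2α = 11.42°  →  valid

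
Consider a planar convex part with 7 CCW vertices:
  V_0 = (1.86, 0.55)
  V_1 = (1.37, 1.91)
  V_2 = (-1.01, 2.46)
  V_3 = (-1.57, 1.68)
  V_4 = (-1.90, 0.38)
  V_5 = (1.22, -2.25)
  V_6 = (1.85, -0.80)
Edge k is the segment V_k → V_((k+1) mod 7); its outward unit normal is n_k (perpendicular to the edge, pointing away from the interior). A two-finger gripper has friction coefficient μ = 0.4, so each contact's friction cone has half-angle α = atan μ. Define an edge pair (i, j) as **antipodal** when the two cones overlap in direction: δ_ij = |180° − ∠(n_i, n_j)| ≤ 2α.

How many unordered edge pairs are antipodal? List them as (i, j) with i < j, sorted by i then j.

α = atan 0.4 = 21.80°;  2α = 43.60°
n_0 = (+0.9408, +0.3390)
n_1 = (+0.2252, +0.9743)
n_2 = (-0.8123, +0.5832)
n_3 = (-0.9693, +0.2460)
n_4 = (-0.6445, -0.7646)
n_5 = (+0.9172, -0.3985)
n_6 = (+1.0000, -0.0074)
  (0,1): δ = 122.83°  ·
  (0,2): δ = 55.49°  ·
  (0,3): δ = 34.06°  ✓
  (0,4): δ = 30.06°  ✓
  (0,5): δ = 136.70°  ·
  (0,6): δ = 159.76°  ·
  (1,2): δ = 112.66°  ·
  (1,3): δ = 91.23°  ·
  (1,4): δ = 27.12°  ✓
  (1,5): δ = 79.53°  ·
  (1,6): δ = 102.59°  ·
  (2,3): δ = 158.57°  ·
  (2,4): δ = 94.45°  ·
  (2,5): δ = 12.19°  ✓
  (2,6): δ = 35.25°  ✓
  (3,4): δ = 115.89°  ·
  (3,5): δ = 9.24°  ✓
  (3,6): δ = 13.82°  ✓
  (4,5): δ = 73.35°  ·
  (4,6): δ = 50.30°  ·
  (5,6): δ = 156.94°  ·
antipodal pairs: 7

count = 7; pairs: (0,3), (0,4), (1,4), (2,5), (2,6), (3,5), (3,6)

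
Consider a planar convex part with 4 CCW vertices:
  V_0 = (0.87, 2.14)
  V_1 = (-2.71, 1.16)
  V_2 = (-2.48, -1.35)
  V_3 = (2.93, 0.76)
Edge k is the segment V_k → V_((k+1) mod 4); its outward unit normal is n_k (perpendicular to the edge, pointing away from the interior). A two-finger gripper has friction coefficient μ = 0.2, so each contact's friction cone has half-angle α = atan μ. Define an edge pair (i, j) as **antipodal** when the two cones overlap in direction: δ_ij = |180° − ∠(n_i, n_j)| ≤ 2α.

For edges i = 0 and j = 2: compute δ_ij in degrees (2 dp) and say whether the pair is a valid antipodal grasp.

δ = 6.00°, valid

α = atan 0.2 = 11.31°;  2α = 22.62°
edge 0: e_0 = (-3.58, -0.98);  n_0 = (-0.2640, +0.9645)
edge 2: e_2 = (+5.41, +2.11);  n_2 = (+0.3634, -0.9316)
∠(n_0, n_2) = 174.00°
δ = |180° − 174.00°| = 6.00°
6.00° ≤ 2α = 22.62°  →  valid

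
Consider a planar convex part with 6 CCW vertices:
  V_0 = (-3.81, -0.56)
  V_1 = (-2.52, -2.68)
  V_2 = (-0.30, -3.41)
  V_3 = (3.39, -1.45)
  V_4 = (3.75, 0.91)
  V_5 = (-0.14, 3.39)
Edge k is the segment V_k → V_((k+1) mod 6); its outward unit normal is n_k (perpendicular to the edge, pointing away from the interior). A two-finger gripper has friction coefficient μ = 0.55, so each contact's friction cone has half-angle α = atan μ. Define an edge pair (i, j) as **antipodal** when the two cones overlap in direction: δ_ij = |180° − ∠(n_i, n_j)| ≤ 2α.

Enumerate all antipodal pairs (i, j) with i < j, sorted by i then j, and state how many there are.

α = atan 0.55 = 28.81°;  2α = 57.62°
n_0 = (-0.8543, -0.5198)
n_1 = (-0.3124, -0.9500)
n_2 = (+0.4691, -0.8831)
n_3 = (+0.9886, -0.1508)
n_4 = (+0.5376, +0.8432)
n_5 = (-0.7326, +0.6807)
  (0,1): δ = 139.52°  ·
  (0,2): δ = 93.34°  ·
  (0,3): δ = 39.99°  ✓
  (0,4): δ = 26.16°  ✓
  (0,5): δ = 105.78°  ·
  (1,2): δ = 133.82°  ·
  (1,3): δ = 80.47°  ·
  (1,4): δ = 14.32°  ✓
  (1,5): δ = 65.31°  ·
  (2,3): δ = 126.65°  ·
  (2,4): δ = 60.49°  ·
  (2,5): δ = 19.13°  ✓
  (3,4): δ = 113.85°  ·
  (3,5): δ = 34.22°  ✓
  (4,5): δ = 100.38°  ·
antipodal pairs: 5

count = 5; pairs: (0,3), (0,4), (1,4), (2,5), (3,5)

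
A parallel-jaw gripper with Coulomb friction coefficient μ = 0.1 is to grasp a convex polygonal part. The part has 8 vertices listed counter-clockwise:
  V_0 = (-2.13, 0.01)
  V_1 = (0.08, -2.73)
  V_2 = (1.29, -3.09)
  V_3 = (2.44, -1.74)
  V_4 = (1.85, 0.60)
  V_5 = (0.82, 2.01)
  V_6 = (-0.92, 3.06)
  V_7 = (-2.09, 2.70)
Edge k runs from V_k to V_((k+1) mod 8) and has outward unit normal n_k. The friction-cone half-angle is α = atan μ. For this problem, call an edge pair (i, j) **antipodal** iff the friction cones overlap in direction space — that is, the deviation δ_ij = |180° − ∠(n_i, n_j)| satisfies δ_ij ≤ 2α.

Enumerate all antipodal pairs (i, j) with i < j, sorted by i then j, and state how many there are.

α = atan 0.1 = 5.71°;  2α = 11.42°
n_0 = (-0.7784, -0.6278)
n_1 = (-0.2852, -0.9585)
n_2 = (+0.7612, -0.6485)
n_3 = (+0.9697, +0.2445)
n_4 = (+0.8075, +0.5899)
n_5 = (+0.5167, +0.8562)
n_6 = (-0.2941, +0.9558)
n_7 = (-0.9999, +0.0149)
  (0,1): δ = 145.46°  ·
  (0,2): δ = 79.31°  ·
  (0,3): δ = 24.74°  ·
  (0,4): δ = 2.74°  ✓
  (0,5): δ = 20.00°  ·
  (0,6): δ = 68.21°  ·
  (0,7): δ = 140.26°  ·
  (1,2): δ = 113.86°  ·
  (1,3): δ = 59.28°  ·
  (1,4): δ = 37.28°  ·
  (1,5): δ = 14.54°  ·
  (1,6): δ = 33.67°  ·
  (1,7): δ = 105.72°  ·
  (2,3): δ = 125.42°  ·
  (2,4): δ = 103.43°  ·
  (2,5): δ = 80.68°  ·
  (2,6): δ = 32.47°  ·
  (2,7): δ = 39.57°  ·
  (3,4): δ = 158.00°  ·
  (3,5): δ = 135.26°  ·
  (3,6): δ = 87.05°  ·
  (3,7): δ = 15.00°  ·
  (4,5): δ = 157.26°  ·
  (4,6): δ = 109.05°  ·
  (4,7): δ = 37.00°  ·
  (5,6): δ = 131.79°  ·
  (5,7): δ = 59.74°  ·
  (6,7): δ = 107.95°  ·
antipodal pairs: 1

count = 1; pairs: (0,4)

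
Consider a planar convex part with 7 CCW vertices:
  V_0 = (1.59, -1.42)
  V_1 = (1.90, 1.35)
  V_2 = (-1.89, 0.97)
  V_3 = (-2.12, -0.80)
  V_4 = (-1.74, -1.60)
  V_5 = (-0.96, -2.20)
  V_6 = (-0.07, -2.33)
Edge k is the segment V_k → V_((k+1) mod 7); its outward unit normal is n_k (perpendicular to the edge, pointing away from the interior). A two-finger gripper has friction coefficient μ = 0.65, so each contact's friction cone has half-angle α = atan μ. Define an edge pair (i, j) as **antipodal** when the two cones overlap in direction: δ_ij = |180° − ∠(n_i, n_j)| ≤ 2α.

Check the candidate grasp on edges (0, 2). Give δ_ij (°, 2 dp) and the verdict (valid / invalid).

α = atan 0.65 = 33.02°;  2α = 66.05°
edge 0: e_0 = (+0.31, +2.77);  n_0 = (+0.9938, -0.1112)
edge 2: e_2 = (-0.23, -1.77);  n_2 = (-0.9917, +0.1289)
∠(n_0, n_2) = 178.98°
δ = |180° − 178.98°| = 1.02°
1.02° ≤ 2α = 66.05°  →  valid

δ = 1.02°, valid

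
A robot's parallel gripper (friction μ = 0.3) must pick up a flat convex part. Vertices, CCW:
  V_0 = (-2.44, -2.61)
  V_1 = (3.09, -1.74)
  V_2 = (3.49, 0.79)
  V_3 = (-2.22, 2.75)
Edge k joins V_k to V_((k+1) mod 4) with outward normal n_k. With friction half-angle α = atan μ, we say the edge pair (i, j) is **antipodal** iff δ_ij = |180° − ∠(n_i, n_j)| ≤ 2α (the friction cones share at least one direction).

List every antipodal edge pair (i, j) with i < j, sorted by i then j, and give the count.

count = 2; pairs: (0,2), (1,3)

α = atan 0.3 = 16.70°;  2α = 33.40°
n_0 = (+0.1554, -0.9878)
n_1 = (+0.9877, -0.1562)
n_2 = (+0.3247, +0.9458)
n_3 = (-0.9992, +0.0410)
  (0,1): δ = 107.92°  ·
  (0,2): δ = 27.89°  ✓
  (0,3): δ = 78.71°  ·
  (1,2): δ = 99.96°  ·
  (1,3): δ = 6.63°  ✓
  (2,3): δ = 73.41°  ·
antipodal pairs: 2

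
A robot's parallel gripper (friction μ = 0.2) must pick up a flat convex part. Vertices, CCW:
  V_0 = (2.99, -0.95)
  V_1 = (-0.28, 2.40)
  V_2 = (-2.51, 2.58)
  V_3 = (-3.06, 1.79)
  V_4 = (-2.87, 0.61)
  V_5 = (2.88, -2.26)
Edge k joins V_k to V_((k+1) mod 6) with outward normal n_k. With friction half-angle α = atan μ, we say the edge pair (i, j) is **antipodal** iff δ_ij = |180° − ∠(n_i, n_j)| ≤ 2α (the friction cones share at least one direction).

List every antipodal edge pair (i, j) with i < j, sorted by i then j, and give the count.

count = 3; pairs: (0,4), (1,4), (3,5)

α = atan 0.2 = 11.31°;  2α = 22.62°
n_0 = (+0.7156, +0.6985)
n_1 = (+0.0805, +0.9968)
n_2 = (-0.8207, +0.5714)
n_3 = (-0.9873, -0.1590)
n_4 = (-0.4466, -0.8947)
n_5 = (+0.9965, -0.0837)
  (0,1): δ = 138.92°  ·
  (0,2): δ = 79.15°  ·
  (0,3): δ = 35.16°  ·
  (0,4): δ = 19.17°  ✓
  (0,5): δ = 130.89°  ·
  (1,2): δ = 120.23°  ·
  (1,3): δ = 76.24°  ·
  (1,4): δ = 21.91°  ✓
  (1,5): δ = 89.81°  ·
  (2,3): δ = 136.01°  ·
  (2,4): δ = 81.68°  ·
  (2,5): δ = 30.05°  ·
  (3,4): δ = 125.67°  ·
  (3,5): δ = 13.95°  ✓
  (4,5): δ = 68.27°  ·
antipodal pairs: 3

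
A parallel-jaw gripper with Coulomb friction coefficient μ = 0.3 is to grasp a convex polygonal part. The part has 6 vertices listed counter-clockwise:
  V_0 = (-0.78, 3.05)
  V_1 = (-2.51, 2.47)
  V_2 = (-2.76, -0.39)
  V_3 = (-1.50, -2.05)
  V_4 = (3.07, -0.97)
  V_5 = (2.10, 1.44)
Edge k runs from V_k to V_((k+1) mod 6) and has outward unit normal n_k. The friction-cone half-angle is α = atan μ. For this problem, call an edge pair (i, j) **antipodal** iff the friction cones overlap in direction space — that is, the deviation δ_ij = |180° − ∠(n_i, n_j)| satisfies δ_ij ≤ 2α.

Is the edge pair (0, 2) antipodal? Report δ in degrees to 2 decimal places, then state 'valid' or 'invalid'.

δ = 71.33°, invalid

α = atan 0.3 = 16.70°;  2α = 33.40°
edge 0: e_0 = (-1.73, -0.58);  n_0 = (-0.3179, +0.9481)
edge 2: e_2 = (+1.26, -1.66);  n_2 = (-0.7965, -0.6046)
∠(n_0, n_2) = 108.67°
δ = |180° − 108.67°| = 71.33°
71.33° > 2α = 33.40°  →  invalid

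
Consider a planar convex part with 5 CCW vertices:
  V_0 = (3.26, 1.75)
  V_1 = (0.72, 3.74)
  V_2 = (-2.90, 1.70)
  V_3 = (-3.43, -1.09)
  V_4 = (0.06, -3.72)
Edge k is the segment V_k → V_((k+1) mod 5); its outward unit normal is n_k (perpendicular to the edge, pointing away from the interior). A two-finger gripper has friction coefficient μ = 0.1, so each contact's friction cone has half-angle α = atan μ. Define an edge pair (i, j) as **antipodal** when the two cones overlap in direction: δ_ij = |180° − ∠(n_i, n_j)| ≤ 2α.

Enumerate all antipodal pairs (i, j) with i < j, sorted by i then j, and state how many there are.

count = 1; pairs: (0,3)

α = atan 0.1 = 5.71°;  2α = 11.42°
n_0 = (+0.6167, +0.7872)
n_1 = (-0.4909, +0.8712)
n_2 = (-0.9824, +0.1866)
n_3 = (-0.6018, -0.7986)
n_4 = (+0.8631, -0.5049)
  (0,1): δ = 112.52°  ·
  (0,2): δ = 62.68°  ·
  (0,3): δ = 1.08°  ✓
  (0,4): δ = 97.75°  ·
  (1,2): δ = 130.16°  ·
  (1,3): δ = 66.40°  ·
  (1,4): δ = 30.27°  ·
  (2,3): δ = 116.25°  ·
  (2,4): δ = 19.57°  ·
  (3,4): δ = 83.33°  ·
antipodal pairs: 1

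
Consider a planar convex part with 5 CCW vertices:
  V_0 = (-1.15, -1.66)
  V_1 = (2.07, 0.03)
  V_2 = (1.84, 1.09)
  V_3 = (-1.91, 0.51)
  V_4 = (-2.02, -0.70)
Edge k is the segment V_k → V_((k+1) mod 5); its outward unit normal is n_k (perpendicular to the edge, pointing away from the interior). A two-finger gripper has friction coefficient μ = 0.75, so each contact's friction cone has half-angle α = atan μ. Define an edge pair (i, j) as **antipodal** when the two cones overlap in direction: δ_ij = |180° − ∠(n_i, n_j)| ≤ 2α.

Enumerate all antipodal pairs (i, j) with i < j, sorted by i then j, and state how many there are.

count = 5; pairs: (0,2), (0,3), (1,3), (1,4), (2,4)

α = atan 0.75 = 36.87°;  2α = 73.74°
n_0 = (+0.4647, -0.8855)
n_1 = (+0.9773, +0.2120)
n_2 = (-0.1528, +0.9882)
n_3 = (-0.9959, +0.0905)
n_4 = (-0.7410, -0.6715)
  (0,1): δ = 105.45°  ·
  (0,2): δ = 18.90°  ✓
  (0,3): δ = 57.11°  ✓
  (0,4): δ = 104.49°  ·
  (1,2): δ = 93.45°  ·
  (1,3): δ = 17.44°  ✓
  (1,4): δ = 29.94°  ✓
  (2,3): δ = 103.99°  ·
  (2,4): δ = 56.61°  ✓
  (3,4): δ = 132.62°  ·
antipodal pairs: 5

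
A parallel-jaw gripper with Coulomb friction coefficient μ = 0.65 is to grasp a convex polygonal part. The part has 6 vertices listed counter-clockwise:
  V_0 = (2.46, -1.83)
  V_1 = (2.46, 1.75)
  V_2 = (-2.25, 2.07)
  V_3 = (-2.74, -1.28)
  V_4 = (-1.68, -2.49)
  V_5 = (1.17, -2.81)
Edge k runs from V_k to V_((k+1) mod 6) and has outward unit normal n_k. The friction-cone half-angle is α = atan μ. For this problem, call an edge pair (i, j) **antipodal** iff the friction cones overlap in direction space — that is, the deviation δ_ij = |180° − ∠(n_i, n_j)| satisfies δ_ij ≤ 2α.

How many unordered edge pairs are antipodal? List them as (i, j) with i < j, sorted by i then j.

count = 6; pairs: (0,2), (0,3), (1,3), (1,4), (1,5), (2,5)

α = atan 0.65 = 33.02°;  2α = 66.05°
n_0 = (+1.0000, -0.0000)
n_1 = (+0.0678, +0.9977)
n_2 = (-0.9895, +0.1447)
n_3 = (-0.7522, -0.6589)
n_4 = (-0.1116, -0.9938)
n_5 = (+0.6049, -0.7963)
  (0,1): δ = 93.89°  ·
  (0,2): δ = 8.32°  ✓
  (0,3): δ = 41.22°  ✓
  (0,4): δ = 83.59°  ·
  (0,5): δ = 127.22°  ·
  (1,2): δ = 94.43°  ·
  (1,3): δ = 44.89°  ✓
  (1,4): δ = 2.52°  ✓
  (1,5): δ = 41.11°  ✓
  (2,3): δ = 130.46°  ·
  (2,4): δ = 88.08°  ·
  (2,5): δ = 44.45°  ✓
  (3,4): δ = 137.63°  ·
  (3,5): δ = 94.00°  ·
  (4,5): δ = 136.37°  ·
antipodal pairs: 6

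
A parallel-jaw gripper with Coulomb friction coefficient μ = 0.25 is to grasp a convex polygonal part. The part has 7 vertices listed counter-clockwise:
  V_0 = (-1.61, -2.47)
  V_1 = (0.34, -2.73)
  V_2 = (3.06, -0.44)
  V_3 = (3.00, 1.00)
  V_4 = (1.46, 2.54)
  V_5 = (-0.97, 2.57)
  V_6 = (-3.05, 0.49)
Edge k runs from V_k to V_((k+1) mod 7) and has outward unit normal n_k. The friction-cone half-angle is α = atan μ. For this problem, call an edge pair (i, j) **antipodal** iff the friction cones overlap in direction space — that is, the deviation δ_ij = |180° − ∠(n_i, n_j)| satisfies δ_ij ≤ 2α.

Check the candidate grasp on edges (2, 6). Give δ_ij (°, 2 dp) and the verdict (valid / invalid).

δ = 23.56°, valid

α = atan 0.25 = 14.04°;  2α = 28.07°
edge 2: e_2 = (-0.06, +1.44);  n_2 = (+0.9991, +0.0416)
edge 6: e_6 = (+1.44, -2.96);  n_6 = (-0.8992, -0.4375)
∠(n_2, n_6) = 156.44°
δ = |180° − 156.44°| = 23.56°
23.56° ≤ 2α = 28.07°  →  valid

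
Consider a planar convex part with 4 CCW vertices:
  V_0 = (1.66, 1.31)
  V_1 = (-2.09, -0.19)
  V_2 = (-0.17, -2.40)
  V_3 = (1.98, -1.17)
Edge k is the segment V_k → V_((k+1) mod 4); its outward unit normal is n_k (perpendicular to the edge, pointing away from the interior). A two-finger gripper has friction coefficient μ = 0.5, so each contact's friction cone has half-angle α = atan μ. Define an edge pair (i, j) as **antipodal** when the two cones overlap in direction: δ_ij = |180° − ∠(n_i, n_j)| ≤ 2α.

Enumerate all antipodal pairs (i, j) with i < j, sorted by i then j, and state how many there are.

count = 2; pairs: (0,2), (1,3)

α = atan 0.5 = 26.57°;  2α = 53.13°
n_0 = (-0.3714, +0.9285)
n_1 = (-0.7549, -0.6558)
n_2 = (+0.4966, -0.8680)
n_3 = (+0.9918, +0.1280)
  (0,1): δ = 70.82°  ·
  (0,2): δ = 7.97°  ✓
  (0,3): δ = 75.55°  ·
  (1,2): δ = 101.21°  ·
  (1,3): δ = 33.63°  ✓
  (2,3): δ = 112.42°  ·
antipodal pairs: 2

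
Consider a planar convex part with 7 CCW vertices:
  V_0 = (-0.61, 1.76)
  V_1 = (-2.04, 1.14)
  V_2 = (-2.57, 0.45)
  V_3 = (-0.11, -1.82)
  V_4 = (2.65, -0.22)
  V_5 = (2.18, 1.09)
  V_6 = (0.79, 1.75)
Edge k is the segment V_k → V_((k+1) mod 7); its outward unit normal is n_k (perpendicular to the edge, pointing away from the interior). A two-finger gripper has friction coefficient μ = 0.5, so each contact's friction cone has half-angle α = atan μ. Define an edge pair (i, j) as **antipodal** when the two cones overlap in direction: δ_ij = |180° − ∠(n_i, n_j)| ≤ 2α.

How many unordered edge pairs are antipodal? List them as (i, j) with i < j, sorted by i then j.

count = 6; pairs: (0,3), (1,3), (2,4), (2,5), (2,6), (3,6)

α = atan 0.5 = 26.57°;  2α = 53.13°
n_0 = (-0.3978, +0.9175)
n_1 = (-0.7931, +0.6092)
n_2 = (-0.6782, -0.7349)
n_3 = (+0.5015, -0.8651)
n_4 = (+0.9413, +0.3377)
n_5 = (+0.4289, +0.9033)
n_6 = (+0.0071, +1.0000)
  (0,1): δ = 150.97°  ·
  (0,2): δ = 66.14°  ·
  (0,3): δ = 6.66°  ✓
  (0,4): δ = 86.30°  ·
  (0,5): δ = 131.16°  ·
  (0,6): δ = 156.15°  ·
  (1,2): δ = 95.17°  ·
  (1,3): δ = 22.37°  ✓
  (1,4): δ = 57.27°  ·
  (1,5): δ = 102.13°  ·
  (1,6): δ = 127.12°  ·
  (2,3): δ = 107.20°  ·
  (2,4): δ = 27.56°  ✓
  (2,5): δ = 17.30°  ✓
  (2,6): δ = 42.29°  ✓
  (3,4): δ = 100.36°  ·
  (3,5): δ = 55.50°  ·
  (3,6): δ = 30.51°  ✓
  (4,5): δ = 135.14°  ·
  (4,6): δ = 110.15°  ·
  (5,6): δ = 155.01°  ·
antipodal pairs: 6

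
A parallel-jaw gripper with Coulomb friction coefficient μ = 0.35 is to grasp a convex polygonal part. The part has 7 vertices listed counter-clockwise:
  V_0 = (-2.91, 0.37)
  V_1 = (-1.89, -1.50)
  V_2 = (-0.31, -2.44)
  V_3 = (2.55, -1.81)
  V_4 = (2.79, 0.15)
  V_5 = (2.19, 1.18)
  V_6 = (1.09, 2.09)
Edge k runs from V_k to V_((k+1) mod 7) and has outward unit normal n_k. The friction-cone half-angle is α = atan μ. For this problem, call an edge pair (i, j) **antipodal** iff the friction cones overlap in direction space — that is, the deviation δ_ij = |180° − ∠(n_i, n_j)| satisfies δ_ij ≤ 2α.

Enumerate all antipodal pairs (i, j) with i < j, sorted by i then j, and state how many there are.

α = atan 0.35 = 19.29°;  2α = 38.58°
n_0 = (-0.8779, -0.4789)
n_1 = (-0.5113, -0.8594)
n_2 = (+0.2151, -0.9766)
n_3 = (+0.9926, -0.1215)
n_4 = (+0.8641, +0.5033)
n_5 = (+0.6374, +0.7705)
n_6 = (-0.3950, +0.9187)
  (0,1): δ = 149.36°  ·
  (0,2): δ = 106.19°  ·
  (0,3): δ = 35.59°  ✓
  (0,4): δ = 1.61°  ✓
  (0,5): δ = 21.79°  ✓
  (0,6): δ = 84.66°  ·
  (1,2): δ = 136.83°  ·
  (1,3): δ = 66.23°  ·
  (1,4): δ = 29.03°  ✓
  (1,5): δ = 8.85°  ✓
  (1,6): δ = 54.02°  ·
  (2,3): δ = 109.40°  ·
  (2,4): δ = 72.20°  ·
  (2,5): δ = 52.02°  ·
  (2,6): δ = 10.85°  ✓
  (3,4): δ = 142.80°  ·
  (3,5): δ = 122.62°  ·
  (3,6): δ = 59.75°  ·
  (4,5): δ = 159.82°  ·
  (4,6): δ = 96.95°  ·
  (5,6): δ = 117.13°  ·
antipodal pairs: 6

count = 6; pairs: (0,3), (0,4), (0,5), (1,4), (1,5), (2,6)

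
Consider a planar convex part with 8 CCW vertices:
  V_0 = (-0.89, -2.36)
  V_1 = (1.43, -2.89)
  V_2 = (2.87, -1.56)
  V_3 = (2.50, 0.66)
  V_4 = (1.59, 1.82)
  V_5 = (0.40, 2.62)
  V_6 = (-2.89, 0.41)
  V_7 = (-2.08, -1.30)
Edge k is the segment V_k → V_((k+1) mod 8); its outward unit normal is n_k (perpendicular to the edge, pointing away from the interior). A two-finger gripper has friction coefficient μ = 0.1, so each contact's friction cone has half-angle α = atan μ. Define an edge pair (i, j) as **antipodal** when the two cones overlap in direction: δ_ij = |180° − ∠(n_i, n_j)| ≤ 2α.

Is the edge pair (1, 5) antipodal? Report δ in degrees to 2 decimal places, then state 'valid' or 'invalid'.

α = atan 0.1 = 5.71°;  2α = 11.42°
edge 1: e_1 = (+1.44, +1.33);  n_1 = (+0.6785, -0.7346)
edge 5: e_5 = (-3.29, -2.21);  n_5 = (-0.5576, +0.8301)
∠(n_1, n_5) = 171.16°
δ = |180° − 171.16°| = 8.84°
8.84° ≤ 2α = 11.42°  →  valid

δ = 8.84°, valid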